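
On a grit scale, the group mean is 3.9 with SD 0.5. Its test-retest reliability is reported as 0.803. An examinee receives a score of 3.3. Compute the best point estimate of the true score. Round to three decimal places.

3.418

T̂ = 0.803(3.3) + 0.197(3.9) = 2.6499 + 0.7683 = 3.4182 → 3.418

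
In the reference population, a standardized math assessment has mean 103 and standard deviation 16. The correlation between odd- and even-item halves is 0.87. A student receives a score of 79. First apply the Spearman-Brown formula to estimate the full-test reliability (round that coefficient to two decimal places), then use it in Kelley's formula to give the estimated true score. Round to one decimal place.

Spearman-Brown: ρ = 2r/(1 + r) = 2(0.87)/(1 + 0.87) = 1.740/1.87 = 0.9305 → 0.93
Weight the observed score by reliability and the mean by (1 − reliability): T̂ = 0.93·79 + 0.07·103 = 73.47 + 7.21 = 80.68.

80.7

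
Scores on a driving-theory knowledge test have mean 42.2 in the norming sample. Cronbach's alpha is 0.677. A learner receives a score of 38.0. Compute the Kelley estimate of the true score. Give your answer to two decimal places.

39.36

Regress the observed score toward the mean by the unreliability: T̂ = 0.677·38.0 + 0.323·42.2 = 25.7260 + 13.6306 = 39.357.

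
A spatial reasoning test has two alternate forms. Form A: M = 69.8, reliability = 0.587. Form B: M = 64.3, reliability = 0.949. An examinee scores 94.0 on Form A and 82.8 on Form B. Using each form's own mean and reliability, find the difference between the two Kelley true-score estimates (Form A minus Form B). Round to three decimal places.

2.149

T̂_A = 0.587(94.0) + 0.413(69.8) = 84.00540
T̂_B = 0.949(82.8) + 0.051(64.3) = 81.85650
T̂_A − T̂_B = 2.14890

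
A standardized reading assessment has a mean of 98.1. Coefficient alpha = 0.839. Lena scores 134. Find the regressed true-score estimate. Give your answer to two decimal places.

Kelley's formula gives T̂ = 0.839·134 + 0.161·98.1 = 112.426 + 15.7941 = 128.220.

128.22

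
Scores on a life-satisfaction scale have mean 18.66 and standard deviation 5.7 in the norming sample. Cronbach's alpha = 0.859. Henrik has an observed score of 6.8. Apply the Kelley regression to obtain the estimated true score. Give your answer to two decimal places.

T̂ = 0.859(6.8) + 0.141(18.66) = 5.8412 + 2.63106 = 8.472 → 8.47

8.47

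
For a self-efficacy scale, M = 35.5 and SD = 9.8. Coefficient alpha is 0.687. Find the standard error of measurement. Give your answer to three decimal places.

SEM = SD · √(1 − ρ) = 9.8 × √0.313 = 9.8 × 0.5595 = 5.4827

5.483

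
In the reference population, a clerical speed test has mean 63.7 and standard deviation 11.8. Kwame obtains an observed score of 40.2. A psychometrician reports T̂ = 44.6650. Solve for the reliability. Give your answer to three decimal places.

0.810

T̂ = ρX + (1 − ρ)μ  ⇒  T̂ − μ = ρ(X − μ)
ρ = (T̂ − μ)/(X − μ) = (44.6650 − 63.7) / (40.2 − 63.7) = -19.0350 / -23.5 = 0.81000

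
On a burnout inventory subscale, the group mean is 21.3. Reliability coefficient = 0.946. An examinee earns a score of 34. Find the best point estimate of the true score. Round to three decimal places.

33.314

Regress the observed score toward the mean by the unreliability: T̂ = 0.946·34 + 0.054·21.3 = 32.164 + 1.1502 = 33.3142.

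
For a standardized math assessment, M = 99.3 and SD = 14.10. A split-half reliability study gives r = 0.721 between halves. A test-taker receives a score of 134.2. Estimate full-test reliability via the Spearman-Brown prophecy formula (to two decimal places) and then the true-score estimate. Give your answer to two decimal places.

Spearman-Brown: ρ = 2r/(1 + r) = 2(0.721)/(1 + 0.721) = 1.4420/1.721 = 0.8379 → 0.84
T̂ = 0.84(134.2) + 0.16(99.3) = 112.728 + 15.888 = 128.616 → 128.62

128.62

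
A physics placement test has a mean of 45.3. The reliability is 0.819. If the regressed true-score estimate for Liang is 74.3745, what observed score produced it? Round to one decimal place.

80.8

T̂ = ρX + (1 − ρ)μ  ⇒  X = (T̂ − (1 − ρ)μ) / ρ
X = (74.3745 − 0.181 × 45.3) / 0.819 = (74.3745 − 8.1993) / 0.819 = 66.1752 / 0.819 = 80.800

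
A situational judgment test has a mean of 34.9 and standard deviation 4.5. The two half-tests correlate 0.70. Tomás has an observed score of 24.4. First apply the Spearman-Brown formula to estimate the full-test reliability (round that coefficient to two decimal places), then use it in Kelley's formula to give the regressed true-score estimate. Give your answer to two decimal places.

26.29

Spearman-Brown: ρ = 2r/(1 + r) = 2(0.70)/(1 + 0.70) = 1.400/1.70 = 0.8235 → 0.82
Kelley's formula gives T̂ = 0.82·24.4 + 0.18·34.9 = 20.008 + 6.282 = 26.290.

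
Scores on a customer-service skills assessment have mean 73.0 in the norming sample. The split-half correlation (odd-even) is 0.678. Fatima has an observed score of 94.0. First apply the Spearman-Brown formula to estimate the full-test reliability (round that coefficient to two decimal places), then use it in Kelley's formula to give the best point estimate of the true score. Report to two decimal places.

Spearman-Brown: ρ = 2r/(1 + r) = 2(0.678)/(1 + 0.678) = 1.3560/1.678 = 0.8081 → 0.81
T̂ = 0.81(94.0) + 0.19(73.0) = 76.140 + 13.870 = 90.010 → 90.01

90.01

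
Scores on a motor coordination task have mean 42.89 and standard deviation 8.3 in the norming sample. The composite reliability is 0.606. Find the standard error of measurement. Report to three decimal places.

5.210

SEM = SD · √(1 − ρ) = 8.3 × √0.394 = 8.3 × 0.6277 = 5.2099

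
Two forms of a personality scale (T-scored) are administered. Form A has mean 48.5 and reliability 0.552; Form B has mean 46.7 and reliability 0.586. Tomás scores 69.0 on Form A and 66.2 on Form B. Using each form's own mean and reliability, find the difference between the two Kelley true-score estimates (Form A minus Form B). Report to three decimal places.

T̂_A = 0.552(69.0) + 0.448(48.5) = 59.81600
T̂_B = 0.586(66.2) + 0.414(46.7) = 58.12700
T̂_A − T̂_B = 1.68900

1.689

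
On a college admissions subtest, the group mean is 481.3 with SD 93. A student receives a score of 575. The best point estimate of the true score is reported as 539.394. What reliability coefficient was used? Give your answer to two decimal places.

0.62

T̂ = ρX + (1 − ρ)μ  ⇒  T̂ − μ = ρ(X − μ)
ρ = (T̂ − μ)/(X − μ) = (539.394 − 481.3) / (575 − 481.3) = 58.094 / 93.7 = 0.6200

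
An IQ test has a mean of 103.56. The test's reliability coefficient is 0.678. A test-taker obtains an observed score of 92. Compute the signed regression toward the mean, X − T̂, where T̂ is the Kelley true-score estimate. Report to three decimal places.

-3.722

Kelley's formula gives T̂ = 0.678·92 + 0.322·103.56 = 62.376 + 33.34632 = 95.72232.
X − T̂ = 92 − 95.7223 = -3.7223 → -3.722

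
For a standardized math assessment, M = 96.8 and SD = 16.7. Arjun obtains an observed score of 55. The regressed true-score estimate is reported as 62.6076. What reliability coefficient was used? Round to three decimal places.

0.818

T̂ = ρX + (1 − ρ)μ  ⇒  T̂ − μ = ρ(X − μ)
ρ = (T̂ − μ)/(X − μ) = (62.6076 − 96.8) / (55 − 96.8) = -34.1924 / -41.8 = 0.81800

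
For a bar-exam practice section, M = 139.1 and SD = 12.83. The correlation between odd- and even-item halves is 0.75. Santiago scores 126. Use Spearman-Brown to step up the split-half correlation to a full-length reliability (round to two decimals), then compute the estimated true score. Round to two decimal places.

Spearman-Brown: ρ = 2r/(1 + r) = 2(0.75)/(1 + 0.75) = 1.500/1.75 = 0.8571 → 0.86
Weight the observed score by reliability and the mean by (1 − reliability): T̂ = 0.86·126 + 0.14·139.1 = 108.36 + 19.474 = 127.834.

127.83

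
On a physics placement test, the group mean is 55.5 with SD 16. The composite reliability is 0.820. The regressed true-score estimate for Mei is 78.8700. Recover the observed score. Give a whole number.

84

T̂ = ρX + (1 − ρ)μ  ⇒  X = (T̂ − (1 − ρ)μ) / ρ
X = (78.8700 − 0.180 × 55.5) / 0.820 = (78.8700 − 9.9900) / 0.820 = 68.8800 / 0.820 = 84.00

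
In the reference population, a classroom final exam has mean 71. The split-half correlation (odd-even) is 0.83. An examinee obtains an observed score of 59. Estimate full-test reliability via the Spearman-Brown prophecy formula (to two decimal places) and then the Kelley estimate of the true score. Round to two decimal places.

60.08

Spearman-Brown: ρ = 2r/(1 + r) = 2(0.83)/(1 + 0.83) = 1.660/1.83 = 0.9071 → 0.91
Regress the observed score toward the mean by the unreliability: T̂ = 0.91·59 + 0.09·71 = 53.69 + 6.39 = 60.080.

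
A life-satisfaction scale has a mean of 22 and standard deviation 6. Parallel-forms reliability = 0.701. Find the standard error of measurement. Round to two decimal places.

3.28

SEM = SD · √(1 − ρ) = 6 × √0.299 = 6 × 0.5468 = 3.281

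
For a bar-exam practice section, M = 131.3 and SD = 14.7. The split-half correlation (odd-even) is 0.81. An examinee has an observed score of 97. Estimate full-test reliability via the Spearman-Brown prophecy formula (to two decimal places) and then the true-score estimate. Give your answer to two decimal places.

Spearman-Brown: ρ = 2r/(1 + r) = 2(0.81)/(1 + 0.81) = 1.620/1.81 = 0.8950 → 0.90
T̂ = ρX + (1 − ρ)μ
  = 0.90 × 97 + 0.10 × 131.3
  = 87.30 + 13.130
  = 100.430
  ≈ 100.43

100.43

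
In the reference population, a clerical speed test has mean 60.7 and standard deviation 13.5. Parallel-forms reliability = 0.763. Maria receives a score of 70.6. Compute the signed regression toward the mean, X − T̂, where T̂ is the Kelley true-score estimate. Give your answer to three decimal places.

2.346

T̂ = 0.763(70.6) + 0.237(60.7) = 53.8678 + 14.3859 = 68.25370 → 68.2537
X − T̂ = 70.6 − 68.2537 = 2.3463 → 2.346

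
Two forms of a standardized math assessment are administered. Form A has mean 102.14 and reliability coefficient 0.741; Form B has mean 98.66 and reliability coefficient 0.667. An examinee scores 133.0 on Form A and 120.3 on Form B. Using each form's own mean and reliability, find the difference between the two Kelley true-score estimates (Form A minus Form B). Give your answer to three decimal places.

11.913

T̂_A = 0.741(133.0) + 0.259(102.14) = 125.00726
T̂_B = 0.667(120.3) + 0.333(98.66) = 113.09388
T̂_A − T̂_B = 11.91338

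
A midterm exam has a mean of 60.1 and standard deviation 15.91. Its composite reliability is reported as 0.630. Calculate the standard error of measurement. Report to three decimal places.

SEM = SD · √(1 − ρ) = 15.91 × √0.370 = 15.91 × 0.6083 = 9.6777

9.678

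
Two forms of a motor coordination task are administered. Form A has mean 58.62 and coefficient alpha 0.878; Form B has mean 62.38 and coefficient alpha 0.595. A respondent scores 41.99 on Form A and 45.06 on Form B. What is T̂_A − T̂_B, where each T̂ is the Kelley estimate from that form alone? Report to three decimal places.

-8.056

T̂_A = 0.878(41.99) + 0.122(58.62) = 44.01886
T̂_B = 0.595(45.06) + 0.405(62.38) = 52.07460
T̂_A − T̂_B = -8.05574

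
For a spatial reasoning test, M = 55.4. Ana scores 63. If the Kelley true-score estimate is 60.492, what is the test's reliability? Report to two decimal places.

0.67

T̂ = ρX + (1 − ρ)μ  ⇒  T̂ − μ = ρ(X − μ)
ρ = (T̂ − μ)/(X − μ) = (60.492 − 55.4) / (63 − 55.4) = 5.092 / 7.6 = 0.6700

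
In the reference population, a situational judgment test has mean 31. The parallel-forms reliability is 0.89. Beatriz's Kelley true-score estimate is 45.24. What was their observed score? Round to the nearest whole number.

T̂ = ρX + (1 − ρ)μ  ⇒  X = (T̂ − (1 − ρ)μ) / ρ
X = (45.24 − 0.11 × 31) / 0.89 = (45.24 − 3.41) / 0.89 = 41.83 / 0.89 = 47.00

47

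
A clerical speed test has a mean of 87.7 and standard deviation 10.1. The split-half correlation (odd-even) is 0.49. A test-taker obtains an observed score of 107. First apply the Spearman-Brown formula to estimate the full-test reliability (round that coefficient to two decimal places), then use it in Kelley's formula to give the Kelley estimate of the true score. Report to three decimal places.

Spearman-Brown: ρ = 2r/(1 + r) = 2(0.49)/(1 + 0.49) = 0.980/1.49 = 0.6577 → 0.66
T̂ = ρX + (1 − ρ)μ
  = 0.66 × 107 + 0.34 × 87.7
  = 70.62 + 29.818
  = 100.4380
  ≈ 100.438

100.438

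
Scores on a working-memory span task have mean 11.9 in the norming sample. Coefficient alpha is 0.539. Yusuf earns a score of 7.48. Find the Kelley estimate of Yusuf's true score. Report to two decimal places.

T̂ = ρX + (1 − ρ)μ
  = 0.539 × 7.48 + 0.461 × 11.9
  = 4.03172 + 5.4859
  = 9.518
  ≈ 9.52

9.52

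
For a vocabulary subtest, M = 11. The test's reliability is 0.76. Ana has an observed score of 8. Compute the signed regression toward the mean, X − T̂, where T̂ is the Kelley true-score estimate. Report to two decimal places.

T̂ = 0.76(8) + 0.24(11) = 6.08 + 2.64 = 8.7200 → 8.720
X − T̂ = 8 − 8.720 = -0.720 → -0.72

-0.72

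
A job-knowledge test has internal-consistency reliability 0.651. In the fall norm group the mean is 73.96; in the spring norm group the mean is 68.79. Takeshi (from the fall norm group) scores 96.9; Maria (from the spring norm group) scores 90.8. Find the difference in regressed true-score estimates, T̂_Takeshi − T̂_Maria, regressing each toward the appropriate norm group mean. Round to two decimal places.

T̂_Takeshi = 0.651(96.9) + 0.349(73.96) = 88.8939
T̂_Maria = 0.651(90.8) + 0.349(68.79) = 83.1185
Difference = 88.8939 − 83.1185 = 5.7754

5.78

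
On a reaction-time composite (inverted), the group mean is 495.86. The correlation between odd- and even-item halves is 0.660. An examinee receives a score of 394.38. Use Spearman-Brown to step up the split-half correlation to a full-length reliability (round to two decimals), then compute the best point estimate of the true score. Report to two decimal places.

414.68

Spearman-Brown: ρ = 2r/(1 + r) = 2(0.660)/(1 + 0.660) = 1.3200/1.660 = 0.7952 → 0.80
T̂ = 0.80(394.38) + 0.20(495.86) = 315.5040 + 99.1720 = 414.676 → 414.68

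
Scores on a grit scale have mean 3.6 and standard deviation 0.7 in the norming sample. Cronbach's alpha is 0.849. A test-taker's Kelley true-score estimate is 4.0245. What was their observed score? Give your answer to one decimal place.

T̂ = ρX + (1 − ρ)μ  ⇒  X = (T̂ − (1 − ρ)μ) / ρ
X = (4.0245 − 0.151 × 3.6) / 0.849 = (4.0245 − 0.5436) / 0.849 = 3.4809 / 0.849 = 4.100

4.1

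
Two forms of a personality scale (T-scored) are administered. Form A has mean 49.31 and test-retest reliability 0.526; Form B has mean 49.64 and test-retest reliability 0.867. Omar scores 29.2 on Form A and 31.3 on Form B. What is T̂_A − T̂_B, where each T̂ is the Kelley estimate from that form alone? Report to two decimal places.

4.99

T̂_A = 0.526(29.2) + 0.474(49.31) = 38.7321
T̂_B = 0.867(31.3) + 0.133(49.64) = 33.7392
T̂_A − T̂_B = 4.9929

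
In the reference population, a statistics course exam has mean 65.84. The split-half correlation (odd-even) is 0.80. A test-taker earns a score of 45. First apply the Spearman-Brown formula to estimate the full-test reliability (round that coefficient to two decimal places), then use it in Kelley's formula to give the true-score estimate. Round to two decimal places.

47.29

Spearman-Brown: ρ = 2r/(1 + r) = 2(0.80)/(1 + 0.80) = 1.600/1.80 = 0.8889 → 0.89
T̂ = 0.89(45) + 0.11(65.84) = 40.05 + 7.2424 = 47.292 → 47.29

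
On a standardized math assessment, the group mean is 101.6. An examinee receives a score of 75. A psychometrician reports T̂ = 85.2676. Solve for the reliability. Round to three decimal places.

T̂ = ρX + (1 − ρ)μ  ⇒  T̂ − μ = ρ(X − μ)
ρ = (T̂ − μ)/(X − μ) = (85.2676 − 101.6) / (75 − 101.6) = -16.3324 / -26.6 = 0.61400

0.614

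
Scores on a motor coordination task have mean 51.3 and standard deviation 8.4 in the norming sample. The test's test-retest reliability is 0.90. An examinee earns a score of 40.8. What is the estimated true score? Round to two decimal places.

41.85

Regress the observed score toward the mean by the unreliability: T̂ = 0.90·40.8 + 0.10·51.3 = 36.720 + 5.130 = 41.850.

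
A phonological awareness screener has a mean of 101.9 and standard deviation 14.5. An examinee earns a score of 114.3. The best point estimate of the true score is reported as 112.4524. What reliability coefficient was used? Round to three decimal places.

T̂ = ρX + (1 − ρ)μ  ⇒  T̂ − μ = ρ(X − μ)
ρ = (T̂ − μ)/(X − μ) = (112.4524 − 101.9) / (114.3 − 101.9) = 10.5524 / 12.4 = 0.85100

0.851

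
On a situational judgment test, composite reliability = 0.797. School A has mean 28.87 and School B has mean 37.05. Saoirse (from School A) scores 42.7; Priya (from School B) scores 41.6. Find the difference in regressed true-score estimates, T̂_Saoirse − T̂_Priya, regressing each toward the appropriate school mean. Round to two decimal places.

-0.78

T̂_Saoirse = 0.797(42.7) + 0.203(28.87) = 39.8925
T̂_Priya = 0.797(41.6) + 0.203(37.05) = 40.6763
Difference = 39.8925 − 40.6763 = -0.7838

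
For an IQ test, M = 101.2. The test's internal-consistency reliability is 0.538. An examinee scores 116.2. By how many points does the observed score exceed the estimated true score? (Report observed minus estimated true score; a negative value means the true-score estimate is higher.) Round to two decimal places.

6.93

T̂ = 0.538(116.2) + 0.462(101.2) = 62.5156 + 46.7544 = 109.2700 → 109.270
X − T̂ = 116.2 − 109.270 = 6.930 → 6.93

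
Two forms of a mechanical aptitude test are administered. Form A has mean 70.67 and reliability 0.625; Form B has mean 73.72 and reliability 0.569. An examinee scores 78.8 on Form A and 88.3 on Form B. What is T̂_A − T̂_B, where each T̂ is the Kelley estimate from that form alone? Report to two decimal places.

-6.26

T̂_A = 0.625(78.8) + 0.375(70.67) = 75.7512
T̂_B = 0.569(88.3) + 0.431(73.72) = 82.0160
T̂_A − T̂_B = -6.2648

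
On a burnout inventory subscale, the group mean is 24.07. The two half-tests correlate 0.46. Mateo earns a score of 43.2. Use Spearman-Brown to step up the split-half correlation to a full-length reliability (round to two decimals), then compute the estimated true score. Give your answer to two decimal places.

Spearman-Brown: ρ = 2r/(1 + r) = 2(0.46)/(1 + 0.46) = 0.920/1.46 = 0.6301 → 0.63
T̂ = ρX + (1 − ρ)μ
  = 0.63 × 43.2 + 0.37 × 24.07
  = 27.216 + 8.9059
  = 36.122
  ≈ 36.12

36.12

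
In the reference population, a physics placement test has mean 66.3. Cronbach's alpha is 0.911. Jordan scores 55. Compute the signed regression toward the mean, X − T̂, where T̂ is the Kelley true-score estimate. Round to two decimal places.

T̂ = 0.911(55) + 0.089(66.3) = 50.105 + 5.9007 = 56.0057 → 56.006
X − T̂ = 55 − 56.006 = -1.006 → -1.01

-1.01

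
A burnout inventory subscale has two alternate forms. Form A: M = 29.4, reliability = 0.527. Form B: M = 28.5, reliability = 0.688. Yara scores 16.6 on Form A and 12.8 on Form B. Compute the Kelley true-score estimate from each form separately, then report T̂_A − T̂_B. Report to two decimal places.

4.96

T̂_A = 0.527(16.6) + 0.473(29.4) = 22.6544
T̂_B = 0.688(12.8) + 0.312(28.5) = 17.6984
T̂_A − T̂_B = 4.9560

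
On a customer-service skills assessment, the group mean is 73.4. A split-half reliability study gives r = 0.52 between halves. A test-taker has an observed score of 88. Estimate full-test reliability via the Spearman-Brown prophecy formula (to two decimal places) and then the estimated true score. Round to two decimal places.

83.33

Spearman-Brown: ρ = 2r/(1 + r) = 2(0.52)/(1 + 0.52) = 1.040/1.52 = 0.6842 → 0.68
T̂ = ρX + (1 − ρ)μ
  = 0.68 × 88 + 0.32 × 73.4
  = 59.84 + 23.488
  = 83.328
  ≈ 83.33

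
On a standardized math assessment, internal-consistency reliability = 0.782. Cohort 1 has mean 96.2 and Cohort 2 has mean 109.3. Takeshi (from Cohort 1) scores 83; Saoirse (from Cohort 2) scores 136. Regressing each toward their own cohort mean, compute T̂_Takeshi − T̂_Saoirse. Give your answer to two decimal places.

T̂_Takeshi = 0.782(83) + 0.218(96.2) = 85.8776
T̂_Saoirse = 0.782(136) + 0.218(109.3) = 130.1794
Difference = 85.8776 − 130.1794 = -44.3018

-44.30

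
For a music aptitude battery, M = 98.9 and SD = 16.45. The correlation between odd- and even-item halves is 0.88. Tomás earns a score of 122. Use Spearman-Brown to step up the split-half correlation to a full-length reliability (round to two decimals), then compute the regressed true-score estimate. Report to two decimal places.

Spearman-Brown: ρ = 2r/(1 + r) = 2(0.88)/(1 + 0.88) = 1.760/1.88 = 0.9362 → 0.94
T̂ = 0.94(122) + 0.06(98.9) = 114.68 + 5.934 = 120.614 → 120.61

120.61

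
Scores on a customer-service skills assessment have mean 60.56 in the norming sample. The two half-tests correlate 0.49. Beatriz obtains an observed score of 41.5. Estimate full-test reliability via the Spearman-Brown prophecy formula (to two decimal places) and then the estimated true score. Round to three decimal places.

Spearman-Brown: ρ = 2r/(1 + r) = 2(0.49)/(1 + 0.49) = 0.980/1.49 = 0.6577 → 0.66
T̂ = ρX + (1 − ρ)μ
  = 0.66 × 41.5 + 0.34 × 60.56
  = 27.390 + 20.5904
  = 47.9804
  ≈ 47.980

47.980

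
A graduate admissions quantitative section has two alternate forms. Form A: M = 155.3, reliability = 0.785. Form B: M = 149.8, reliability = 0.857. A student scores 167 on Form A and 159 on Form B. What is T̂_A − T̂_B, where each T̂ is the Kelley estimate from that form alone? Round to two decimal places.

6.80

T̂_A = 0.785(167) + 0.215(155.3) = 164.4845
T̂_B = 0.857(159) + 0.143(149.8) = 157.6844
T̂_A − T̂_B = 6.8001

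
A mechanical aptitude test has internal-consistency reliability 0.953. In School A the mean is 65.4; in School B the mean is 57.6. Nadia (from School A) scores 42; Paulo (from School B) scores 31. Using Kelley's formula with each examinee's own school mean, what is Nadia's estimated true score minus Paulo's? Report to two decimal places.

10.85

T̂_Nadia = 0.953(42) + 0.047(65.4) = 43.0998
T̂_Paulo = 0.953(31) + 0.047(57.6) = 32.2502
Difference = 43.0998 − 32.2502 = 10.8496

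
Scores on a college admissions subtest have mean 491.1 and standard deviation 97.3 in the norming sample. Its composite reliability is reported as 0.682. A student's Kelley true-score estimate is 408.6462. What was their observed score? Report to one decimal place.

T̂ = ρX + (1 − ρ)μ  ⇒  X = (T̂ − (1 − ρ)μ) / ρ
X = (408.6462 − 0.318 × 491.1) / 0.682 = (408.6462 − 156.1698) / 0.682 = 252.4764 / 0.682 = 370.200

370.2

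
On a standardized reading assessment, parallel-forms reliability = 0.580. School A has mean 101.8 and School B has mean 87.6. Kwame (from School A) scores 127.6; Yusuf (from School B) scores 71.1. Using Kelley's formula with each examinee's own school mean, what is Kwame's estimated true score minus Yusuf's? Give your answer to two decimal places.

T̂_Kwame = 0.580(127.6) + 0.420(101.8) = 116.7640
T̂_Yusuf = 0.580(71.1) + 0.420(87.6) = 78.0300
Difference = 116.7640 − 78.0300 = 38.7340

38.73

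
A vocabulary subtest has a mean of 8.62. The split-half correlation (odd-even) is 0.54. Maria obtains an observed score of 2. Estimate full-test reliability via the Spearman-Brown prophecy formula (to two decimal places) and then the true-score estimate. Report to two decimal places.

Spearman-Brown: ρ = 2r/(1 + r) = 2(0.54)/(1 + 0.54) = 1.080/1.54 = 0.7013 → 0.70
T̂ = 0.70(2) + 0.30(8.62) = 1.40 + 2.5860 = 3.986 → 3.99

3.99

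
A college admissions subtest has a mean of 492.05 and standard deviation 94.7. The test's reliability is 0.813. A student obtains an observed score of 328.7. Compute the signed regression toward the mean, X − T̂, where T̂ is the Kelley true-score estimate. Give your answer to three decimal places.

T̂ = ρX + (1 − ρ)μ
  = 0.813 × 328.7 + 0.187 × 492.05
  = 267.2331 + 92.01335
  = 359.24645
  ≈ 359.2464
X − T̂ = 328.7 − 359.2464 = -30.5464 → -30.546

-30.546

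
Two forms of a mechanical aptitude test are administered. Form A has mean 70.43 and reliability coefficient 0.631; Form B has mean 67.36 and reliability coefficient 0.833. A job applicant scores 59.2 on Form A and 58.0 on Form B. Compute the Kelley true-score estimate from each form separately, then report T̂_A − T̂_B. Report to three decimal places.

3.781

T̂_A = 0.631(59.2) + 0.369(70.43) = 63.34387
T̂_B = 0.833(58.0) + 0.167(67.36) = 59.56312
T̂_A − T̂_B = 3.78075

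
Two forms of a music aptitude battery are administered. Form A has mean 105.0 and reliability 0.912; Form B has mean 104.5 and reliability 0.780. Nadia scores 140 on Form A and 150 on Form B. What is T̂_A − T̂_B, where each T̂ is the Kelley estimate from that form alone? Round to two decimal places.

-3.07

T̂_A = 0.912(140) + 0.088(105.0) = 136.9200
T̂_B = 0.780(150) + 0.220(104.5) = 139.9900
T̂_A − T̂_B = -3.0700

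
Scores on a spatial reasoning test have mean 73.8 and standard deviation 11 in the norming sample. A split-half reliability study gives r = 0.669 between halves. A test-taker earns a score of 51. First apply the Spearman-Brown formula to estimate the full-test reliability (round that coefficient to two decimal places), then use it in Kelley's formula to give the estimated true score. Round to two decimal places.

55.56

Spearman-Brown: ρ = 2r/(1 + r) = 2(0.669)/(1 + 0.669) = 1.3380/1.669 = 0.8017 → 0.80
T̂ = ρX + (1 − ρ)μ
  = 0.80 × 51 + 0.20 × 73.8
  = 40.80 + 14.760
  = 55.560
  ≈ 55.56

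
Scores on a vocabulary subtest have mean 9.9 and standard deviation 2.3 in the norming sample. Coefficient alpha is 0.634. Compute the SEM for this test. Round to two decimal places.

SEM = SD · √(1 − ρ) = 2.3 × √0.366 = 2.3 × 0.6050 = 1.391

1.39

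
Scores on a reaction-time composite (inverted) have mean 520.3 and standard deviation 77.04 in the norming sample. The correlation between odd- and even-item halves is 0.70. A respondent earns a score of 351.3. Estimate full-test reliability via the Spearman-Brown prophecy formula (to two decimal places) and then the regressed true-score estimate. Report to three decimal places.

Spearman-Brown: ρ = 2r/(1 + r) = 2(0.70)/(1 + 0.70) = 1.400/1.70 = 0.8235 → 0.82
Regress the observed score toward the mean by the unreliability: T̂ = 0.82·351.3 + 0.18·520.3 = 288.066 + 93.654 = 381.7200.

381.720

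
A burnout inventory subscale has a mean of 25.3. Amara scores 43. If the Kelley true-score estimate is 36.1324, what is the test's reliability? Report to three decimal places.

T̂ = ρX + (1 − ρ)μ  ⇒  T̂ − μ = ρ(X − μ)
ρ = (T̂ − μ)/(X − μ) = (36.1324 − 25.3) / (43 − 25.3) = 10.8324 / 17.7 = 0.61200

0.612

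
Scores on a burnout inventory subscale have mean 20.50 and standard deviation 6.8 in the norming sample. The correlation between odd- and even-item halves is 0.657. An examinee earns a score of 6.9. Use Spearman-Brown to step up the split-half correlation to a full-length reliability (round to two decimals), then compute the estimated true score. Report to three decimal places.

9.756

Spearman-Brown: ρ = 2r/(1 + r) = 2(0.657)/(1 + 0.657) = 1.3140/1.657 = 0.7930 → 0.79
Regress the observed score toward the mean by the unreliability: T̂ = 0.79·6.9 + 0.21·20.50 = 5.451 + 4.3050 = 9.7560.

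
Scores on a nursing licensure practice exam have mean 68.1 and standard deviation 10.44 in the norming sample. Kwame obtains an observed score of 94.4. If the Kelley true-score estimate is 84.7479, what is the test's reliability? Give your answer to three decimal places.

0.633

T̂ = ρX + (1 − ρ)μ  ⇒  T̂ − μ = ρ(X − μ)
ρ = (T̂ − μ)/(X − μ) = (84.7479 − 68.1) / (94.4 − 68.1) = 16.6479 / 26.3 = 0.63300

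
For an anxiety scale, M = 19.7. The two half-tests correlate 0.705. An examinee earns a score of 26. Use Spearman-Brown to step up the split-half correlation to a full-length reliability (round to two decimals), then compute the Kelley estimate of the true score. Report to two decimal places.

Spearman-Brown: ρ = 2r/(1 + r) = 2(0.705)/(1 + 0.705) = 1.4100/1.705 = 0.8270 → 0.83
T̂ = ρX + (1 − ρ)μ
  = 0.83 × 26 + 0.17 × 19.7
  = 21.58 + 3.349
  = 24.929
  ≈ 24.93

24.93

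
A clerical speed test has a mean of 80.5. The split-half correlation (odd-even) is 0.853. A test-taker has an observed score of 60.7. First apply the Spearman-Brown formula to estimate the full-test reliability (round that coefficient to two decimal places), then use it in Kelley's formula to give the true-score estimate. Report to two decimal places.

62.28

Spearman-Brown: ρ = 2r/(1 + r) = 2(0.853)/(1 + 0.853) = 1.7060/1.853 = 0.9207 → 0.92
T̂ = ρX + (1 − ρ)μ
  = 0.92 × 60.7 + 0.08 × 80.5
  = 55.844 + 6.440
  = 62.284
  ≈ 62.28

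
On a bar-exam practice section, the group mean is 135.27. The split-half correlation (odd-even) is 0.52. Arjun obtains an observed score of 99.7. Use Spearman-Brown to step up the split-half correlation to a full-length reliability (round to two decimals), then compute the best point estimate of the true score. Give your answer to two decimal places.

Spearman-Brown: ρ = 2r/(1 + r) = 2(0.52)/(1 + 0.52) = 1.040/1.52 = 0.6842 → 0.68
Regress the observed score toward the mean by the unreliability: T̂ = 0.68·99.7 + 0.32·135.27 = 67.796 + 43.2864 = 111.082.

111.08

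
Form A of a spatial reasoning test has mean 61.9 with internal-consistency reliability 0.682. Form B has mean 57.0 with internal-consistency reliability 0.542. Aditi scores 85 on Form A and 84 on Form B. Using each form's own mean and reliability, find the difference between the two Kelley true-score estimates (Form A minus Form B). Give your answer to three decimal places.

6.020

T̂_A = 0.682(85) + 0.318(61.9) = 77.65420
T̂_B = 0.542(84) + 0.458(57.0) = 71.63400
T̂_A − T̂_B = 6.02020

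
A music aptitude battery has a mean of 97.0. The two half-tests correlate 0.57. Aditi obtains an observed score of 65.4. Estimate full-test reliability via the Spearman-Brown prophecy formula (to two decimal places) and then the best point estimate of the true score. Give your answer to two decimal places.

73.93

Spearman-Brown: ρ = 2r/(1 + r) = 2(0.57)/(1 + 0.57) = 1.140/1.57 = 0.7261 → 0.73
T̂ = 0.73(65.4) + 0.27(97.0) = 47.742 + 26.190 = 73.932 → 73.93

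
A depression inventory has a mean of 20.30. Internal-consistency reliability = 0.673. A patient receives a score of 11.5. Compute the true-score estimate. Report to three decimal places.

14.378

Weight the observed score by reliability and the mean by (1 − reliability): T̂ = 0.673·11.5 + 0.327·20.30 = 7.7395 + 6.63810 = 14.3776.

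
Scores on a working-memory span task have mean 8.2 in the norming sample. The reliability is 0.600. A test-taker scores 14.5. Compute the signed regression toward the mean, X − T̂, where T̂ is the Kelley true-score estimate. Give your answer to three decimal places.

2.520

Regress the observed score toward the mean by the unreliability: T̂ = 0.600·14.5 + 0.400·8.2 = 8.7000 + 3.2800 = 11.98000.
X − T̂ = 14.5 − 11.9800 = 2.5200 → 2.520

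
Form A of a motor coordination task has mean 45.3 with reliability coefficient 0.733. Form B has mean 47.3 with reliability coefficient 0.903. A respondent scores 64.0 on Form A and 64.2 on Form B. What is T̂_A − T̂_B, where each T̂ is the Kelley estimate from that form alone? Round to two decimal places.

T̂_A = 0.733(64.0) + 0.267(45.3) = 59.0071
T̂_B = 0.903(64.2) + 0.097(47.3) = 62.5607
T̂_A − T̂_B = -3.5536

-3.55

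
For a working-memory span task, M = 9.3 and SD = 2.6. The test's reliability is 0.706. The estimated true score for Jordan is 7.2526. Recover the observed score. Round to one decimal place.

T̂ = ρX + (1 − ρ)μ  ⇒  X = (T̂ − (1 − ρ)μ) / ρ
X = (7.2526 − 0.294 × 9.3) / 0.706 = (7.2526 − 2.7342) / 0.706 = 4.5184 / 0.706 = 6.400

6.4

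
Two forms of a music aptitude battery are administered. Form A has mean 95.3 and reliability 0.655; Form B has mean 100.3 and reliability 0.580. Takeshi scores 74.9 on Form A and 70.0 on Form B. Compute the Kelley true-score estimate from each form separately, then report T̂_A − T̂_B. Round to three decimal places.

T̂_A = 0.655(74.9) + 0.345(95.3) = 81.93800
T̂_B = 0.580(70.0) + 0.420(100.3) = 82.72600
T̂_A − T̂_B = -0.78800

-0.788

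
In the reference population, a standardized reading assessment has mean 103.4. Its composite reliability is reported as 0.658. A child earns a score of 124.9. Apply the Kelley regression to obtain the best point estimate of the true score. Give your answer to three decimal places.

T̂ = ρX + (1 − ρ)μ
  = 0.658 × 124.9 + 0.342 × 103.4
  = 82.1842 + 35.3628
  = 117.5470
  ≈ 117.547

117.547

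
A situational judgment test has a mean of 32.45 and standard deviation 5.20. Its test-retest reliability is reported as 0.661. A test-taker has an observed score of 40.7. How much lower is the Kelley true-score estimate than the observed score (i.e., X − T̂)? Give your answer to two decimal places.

T̂ = ρX + (1 − ρ)μ
  = 0.661 × 40.7 + 0.339 × 32.45
  = 26.9027 + 11.00055
  = 37.9033
  ≈ 37.903
X − T̂ = 40.7 − 37.903 = 2.797 → 2.80

2.80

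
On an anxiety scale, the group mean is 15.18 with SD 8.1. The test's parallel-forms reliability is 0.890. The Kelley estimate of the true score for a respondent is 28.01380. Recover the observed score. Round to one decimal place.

T̂ = ρX + (1 − ρ)μ  ⇒  X = (T̂ − (1 − ρ)μ) / ρ
X = (28.01380 − 0.110 × 15.18) / 0.890 = (28.01380 − 1.66980) / 0.890 = 26.34400 / 0.890 = 29.600

29.6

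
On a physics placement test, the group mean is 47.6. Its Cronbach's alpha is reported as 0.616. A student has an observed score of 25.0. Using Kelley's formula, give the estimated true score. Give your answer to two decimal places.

T̂ = 0.616(25.0) + 0.384(47.6) = 15.4000 + 18.2784 = 33.678 → 33.68

33.68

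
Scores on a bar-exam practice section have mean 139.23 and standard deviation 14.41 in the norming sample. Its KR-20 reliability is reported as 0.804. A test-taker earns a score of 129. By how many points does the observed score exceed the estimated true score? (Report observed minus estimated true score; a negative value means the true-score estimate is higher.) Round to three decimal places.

-2.005

T̂ = 0.804(129) + 0.196(139.23) = 103.716 + 27.28908 = 131.00508 → 131.0051
X − T̂ = 129 − 131.0051 = -2.0051 → -2.005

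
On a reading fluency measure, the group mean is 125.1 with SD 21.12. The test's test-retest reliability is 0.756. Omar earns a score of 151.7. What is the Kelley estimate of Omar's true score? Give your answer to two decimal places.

T̂ = 0.756(151.7) + 0.244(125.1) = 114.6852 + 30.5244 = 145.210 → 145.21

145.21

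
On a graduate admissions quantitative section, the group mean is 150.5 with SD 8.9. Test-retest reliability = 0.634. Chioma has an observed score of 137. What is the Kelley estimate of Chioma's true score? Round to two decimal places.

141.94

T̂ = ρX + (1 − ρ)μ
  = 0.634 × 137 + 0.366 × 150.5
  = 86.858 + 55.0830
  = 141.941
  ≈ 141.94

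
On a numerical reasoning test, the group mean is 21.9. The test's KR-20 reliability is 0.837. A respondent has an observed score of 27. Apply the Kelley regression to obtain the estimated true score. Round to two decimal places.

26.17

T̂ = 0.837(27) + 0.163(21.9) = 22.599 + 3.5697 = 26.169 → 26.17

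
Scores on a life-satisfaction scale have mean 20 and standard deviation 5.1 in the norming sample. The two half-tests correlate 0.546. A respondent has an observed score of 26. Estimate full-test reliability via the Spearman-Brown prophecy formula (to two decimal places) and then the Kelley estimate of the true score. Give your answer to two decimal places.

Spearman-Brown: ρ = 2r/(1 + r) = 2(0.546)/(1 + 0.546) = 1.0920/1.546 = 0.7063 → 0.71
Regress the observed score toward the mean by the unreliability: T̂ = 0.71·26 + 0.29·20 = 18.46 + 5.80 = 24.260.

24.26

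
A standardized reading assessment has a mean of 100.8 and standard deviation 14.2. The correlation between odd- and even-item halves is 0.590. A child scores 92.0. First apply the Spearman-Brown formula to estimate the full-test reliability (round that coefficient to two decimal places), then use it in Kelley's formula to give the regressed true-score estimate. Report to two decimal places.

94.29

Spearman-Brown: ρ = 2r/(1 + r) = 2(0.590)/(1 + 0.590) = 1.1800/1.590 = 0.7421 → 0.74
T̂ = ρX + (1 − ρ)μ
  = 0.74 × 92.0 + 0.26 × 100.8
  = 68.080 + 26.208
  = 94.288
  ≈ 94.29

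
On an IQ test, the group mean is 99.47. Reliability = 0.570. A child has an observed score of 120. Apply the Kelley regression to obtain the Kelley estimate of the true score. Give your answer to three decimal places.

111.172

Weight the observed score by reliability and the mean by (1 − reliability): T̂ = 0.570·120 + 0.430·99.47 = 68.400 + 42.77210 = 111.1721.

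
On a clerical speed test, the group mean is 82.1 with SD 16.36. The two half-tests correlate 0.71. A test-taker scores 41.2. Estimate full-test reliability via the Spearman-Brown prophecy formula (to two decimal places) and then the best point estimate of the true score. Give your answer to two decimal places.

Spearman-Brown: ρ = 2r/(1 + r) = 2(0.71)/(1 + 0.71) = 1.420/1.71 = 0.8304 → 0.83
T̂ = ρX + (1 − ρ)μ
  = 0.83 × 41.2 + 0.17 × 82.1
  = 34.196 + 13.957
  = 48.153
  ≈ 48.15

48.15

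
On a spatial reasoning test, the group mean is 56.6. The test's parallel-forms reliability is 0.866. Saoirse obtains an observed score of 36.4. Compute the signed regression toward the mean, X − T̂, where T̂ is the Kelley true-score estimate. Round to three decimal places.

-2.707

T̂ = 0.866(36.4) + 0.134(56.6) = 31.5224 + 7.5844 = 39.10680 → 39.1068
X − T̂ = 36.4 − 39.1068 = -2.7068 → -2.707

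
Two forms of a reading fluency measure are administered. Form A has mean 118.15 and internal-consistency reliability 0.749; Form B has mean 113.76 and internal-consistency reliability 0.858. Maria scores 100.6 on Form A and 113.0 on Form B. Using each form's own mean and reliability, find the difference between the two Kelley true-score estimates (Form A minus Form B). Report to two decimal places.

T̂_A = 0.749(100.6) + 0.251(118.15) = 105.0050
T̂_B = 0.858(113.0) + 0.142(113.76) = 113.1079
T̂_A − T̂_B = -8.1029

-8.10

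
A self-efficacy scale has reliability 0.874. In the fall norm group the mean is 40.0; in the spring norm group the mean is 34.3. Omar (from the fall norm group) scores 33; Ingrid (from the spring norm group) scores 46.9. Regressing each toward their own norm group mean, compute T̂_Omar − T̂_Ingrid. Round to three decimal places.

-11.430

T̂_Omar = 0.874(33) + 0.126(40.0) = 33.88200
T̂_Ingrid = 0.874(46.9) + 0.126(34.3) = 45.31240
Difference = 33.88200 − 45.31240 = -11.43040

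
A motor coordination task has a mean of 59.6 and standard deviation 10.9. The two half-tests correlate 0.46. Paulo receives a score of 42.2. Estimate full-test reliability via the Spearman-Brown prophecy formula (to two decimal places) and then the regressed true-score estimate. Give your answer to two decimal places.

Spearman-Brown: ρ = 2r/(1 + r) = 2(0.46)/(1 + 0.46) = 0.920/1.46 = 0.6301 → 0.63
Kelley's formula gives T̂ = 0.63·42.2 + 0.37·59.6 = 26.586 + 22.052 = 48.638.

48.64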